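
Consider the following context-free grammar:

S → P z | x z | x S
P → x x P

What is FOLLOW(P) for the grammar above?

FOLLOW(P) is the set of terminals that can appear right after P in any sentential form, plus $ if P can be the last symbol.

We compute FOLLOW(P) using the standard algorithm.
FOLLOW(S) starts with {$}.
FIRST(P) = {x}
FIRST(S) = {x}
FOLLOW(P) = {z}
FOLLOW(S) = {$}
Therefore, FOLLOW(P) = {z}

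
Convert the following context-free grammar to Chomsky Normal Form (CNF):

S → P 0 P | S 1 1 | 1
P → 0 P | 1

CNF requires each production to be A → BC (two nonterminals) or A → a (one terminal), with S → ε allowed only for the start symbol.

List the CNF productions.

T0 → 0; T1 → 1; S → 1; P → 1; S → P X0; X0 → T0 P; S → S X1; X1 → T1 T1; P → T0 P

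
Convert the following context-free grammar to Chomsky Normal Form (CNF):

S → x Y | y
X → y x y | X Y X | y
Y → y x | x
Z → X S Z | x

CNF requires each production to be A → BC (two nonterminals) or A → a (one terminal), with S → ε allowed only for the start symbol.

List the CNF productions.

TX → x; S → y; TY → y; X → y; Y → x; Z → x; S → TX Y; X → TY X0; X0 → TX TY; X → X X1; X1 → Y X; Y → TY TX; Z → X X2; X2 → S Z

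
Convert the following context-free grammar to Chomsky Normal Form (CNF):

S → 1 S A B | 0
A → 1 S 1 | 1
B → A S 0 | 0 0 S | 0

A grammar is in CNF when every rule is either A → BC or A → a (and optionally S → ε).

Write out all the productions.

T1 → 1; S → 0; A → 1; T0 → 0; B → 0; S → T1 X0; X0 → S X1; X1 → A B; A → T1 X2; X2 → S T1; B → A X3; X3 → S T0; B → T0 X4; X4 → T0 S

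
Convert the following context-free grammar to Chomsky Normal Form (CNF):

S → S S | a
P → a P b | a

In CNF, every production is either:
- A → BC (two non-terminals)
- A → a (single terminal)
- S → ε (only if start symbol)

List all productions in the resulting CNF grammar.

S → a; TA → a; TB → b; P → a; S → S S; P → TA X0; X0 → P TB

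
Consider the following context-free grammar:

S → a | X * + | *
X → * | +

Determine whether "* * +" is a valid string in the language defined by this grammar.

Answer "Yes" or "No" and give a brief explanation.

Yes - a valid derivation exists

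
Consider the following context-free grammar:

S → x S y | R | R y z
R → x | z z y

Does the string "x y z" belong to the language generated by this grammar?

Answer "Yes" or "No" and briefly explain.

Yes - a valid derivation exists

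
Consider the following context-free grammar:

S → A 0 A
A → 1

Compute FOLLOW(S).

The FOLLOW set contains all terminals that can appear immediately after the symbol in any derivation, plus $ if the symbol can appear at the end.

We compute FOLLOW(S) using the standard algorithm.
FOLLOW(S) starts with {$}.
FIRST(A) = {1}
FIRST(S) = {1}
FOLLOW(A) = {$, 0}
FOLLOW(S) = {$}
Therefore, FOLLOW(S) = {$}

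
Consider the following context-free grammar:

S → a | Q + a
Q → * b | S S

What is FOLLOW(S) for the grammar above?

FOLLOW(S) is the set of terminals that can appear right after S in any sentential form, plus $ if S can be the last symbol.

We compute FOLLOW(S) using the standard algorithm.
FOLLOW(S) starts with {$}.
FIRST(Q) = {*, a}
FIRST(S) = {*, a}
FOLLOW(Q) = {+}
FOLLOW(S) = {$, *, +, a}
Therefore, FOLLOW(S) = {$, *, +, a}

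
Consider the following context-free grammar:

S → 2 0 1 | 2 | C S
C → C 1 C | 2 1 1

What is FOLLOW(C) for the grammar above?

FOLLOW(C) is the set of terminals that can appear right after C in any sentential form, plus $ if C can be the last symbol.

We compute FOLLOW(C) using the standard algorithm.
FOLLOW(S) starts with {$}.
FIRST(C) = {2}
FIRST(S) = {2}
FOLLOW(C) = {1, 2}
FOLLOW(S) = {$}
Therefore, FOLLOW(C) = {1, 2}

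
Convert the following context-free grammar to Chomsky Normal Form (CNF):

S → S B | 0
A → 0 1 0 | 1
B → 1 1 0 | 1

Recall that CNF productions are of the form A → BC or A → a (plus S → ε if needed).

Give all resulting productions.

S → 0; T0 → 0; T1 → 1; A → 1; B → 1; S → S B; A → T0 X0; X0 → T1 T0; B → T1 X1; X1 → T1 T0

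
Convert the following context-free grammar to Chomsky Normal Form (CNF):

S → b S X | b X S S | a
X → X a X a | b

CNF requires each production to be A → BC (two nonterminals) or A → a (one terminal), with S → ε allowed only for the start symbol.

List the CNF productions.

TB → b; S → a; TA → a; X → b; S → TB X0; X0 → S X; S → TB X1; X1 → X X2; X2 → S S; X → X X3; X3 → TA X4; X4 → X TA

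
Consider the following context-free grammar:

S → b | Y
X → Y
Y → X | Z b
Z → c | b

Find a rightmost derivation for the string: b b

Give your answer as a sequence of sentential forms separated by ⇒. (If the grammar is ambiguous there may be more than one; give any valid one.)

S ⇒ Y ⇒ Z b ⇒ b b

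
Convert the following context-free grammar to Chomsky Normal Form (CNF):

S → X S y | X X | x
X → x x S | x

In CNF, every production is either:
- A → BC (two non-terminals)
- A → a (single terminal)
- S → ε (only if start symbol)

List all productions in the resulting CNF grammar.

TY → y; S → x; TX → x; X → x; S → X X0; X0 → S TY; S → X X; X → TX X1; X1 → TX S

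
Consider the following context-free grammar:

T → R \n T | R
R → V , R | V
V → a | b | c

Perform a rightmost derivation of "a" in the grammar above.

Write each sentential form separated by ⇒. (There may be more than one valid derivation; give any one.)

T ⇒ R ⇒ V ⇒ a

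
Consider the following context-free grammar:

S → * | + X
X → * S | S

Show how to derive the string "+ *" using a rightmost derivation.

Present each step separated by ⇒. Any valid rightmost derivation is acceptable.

S ⇒ + X ⇒ + S ⇒ + *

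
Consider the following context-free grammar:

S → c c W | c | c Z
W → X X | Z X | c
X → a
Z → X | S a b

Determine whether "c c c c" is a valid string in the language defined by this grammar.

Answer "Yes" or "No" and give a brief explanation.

No - no valid derivation exists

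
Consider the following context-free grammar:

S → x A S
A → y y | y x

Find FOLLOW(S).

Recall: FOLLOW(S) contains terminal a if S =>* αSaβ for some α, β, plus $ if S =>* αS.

We compute FOLLOW(S) using the standard algorithm.
FOLLOW(S) starts with {$}.
FIRST(A) = {y}
FIRST(S) = {x}
FOLLOW(A) = {x}
FOLLOW(S) = {$}
Therefore, FOLLOW(S) = {$}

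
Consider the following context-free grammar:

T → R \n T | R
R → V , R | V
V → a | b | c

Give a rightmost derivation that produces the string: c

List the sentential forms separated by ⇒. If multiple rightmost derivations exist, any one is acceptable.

T ⇒ R ⇒ V ⇒ c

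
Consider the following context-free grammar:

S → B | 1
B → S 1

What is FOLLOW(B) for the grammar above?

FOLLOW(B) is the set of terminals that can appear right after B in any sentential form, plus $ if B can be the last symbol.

We compute FOLLOW(B) using the standard algorithm.
FOLLOW(S) starts with {$}.
FIRST(B) = {1}
FIRST(S) = {1}
FOLLOW(B) = {$, 1}
FOLLOW(S) = {$, 1}
Therefore, FOLLOW(B) = {$, 1}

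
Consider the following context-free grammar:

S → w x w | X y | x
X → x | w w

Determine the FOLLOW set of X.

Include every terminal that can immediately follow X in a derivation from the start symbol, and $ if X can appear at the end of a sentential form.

We compute FOLLOW(X) using the standard algorithm.
FOLLOW(S) starts with {$}.
FIRST(S) = {w, x}
FIRST(X) = {w, x}
FOLLOW(S) = {$}
FOLLOW(X) = {y}
Therefore, FOLLOW(X) = {y}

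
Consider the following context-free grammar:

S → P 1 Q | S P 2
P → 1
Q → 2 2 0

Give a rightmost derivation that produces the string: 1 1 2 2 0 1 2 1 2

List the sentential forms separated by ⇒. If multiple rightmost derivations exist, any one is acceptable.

S ⇒ S P 2 ⇒ S 1 2 ⇒ S P 2 1 2 ⇒ S 1 2 1 2 ⇒ P 1 Q 1 2 1 2 ⇒ P 1 2 2 0 1 2 1 2 ⇒ 1 1 2 2 0 1 2 1 2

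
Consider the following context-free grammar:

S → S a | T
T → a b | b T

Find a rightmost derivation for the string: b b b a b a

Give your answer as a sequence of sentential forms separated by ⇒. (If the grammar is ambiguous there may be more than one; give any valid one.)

S ⇒ S a ⇒ T a ⇒ b T a ⇒ b b T a ⇒ b b b T a ⇒ b b b a b a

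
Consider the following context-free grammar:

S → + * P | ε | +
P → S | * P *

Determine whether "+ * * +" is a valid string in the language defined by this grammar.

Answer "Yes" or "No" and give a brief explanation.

No - no valid derivation exists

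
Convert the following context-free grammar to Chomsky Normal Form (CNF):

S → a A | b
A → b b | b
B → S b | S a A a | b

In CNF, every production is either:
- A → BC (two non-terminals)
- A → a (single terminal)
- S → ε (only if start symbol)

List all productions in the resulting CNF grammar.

TA → a; S → b; TB → b; A → b; B → b; S → TA A; A → TB TB; B → S TB; B → S X0; X0 → TA X1; X1 → A TA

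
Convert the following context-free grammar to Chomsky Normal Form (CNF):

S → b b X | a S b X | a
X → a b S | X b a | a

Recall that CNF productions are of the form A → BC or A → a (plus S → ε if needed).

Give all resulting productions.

TB → b; TA → a; S → a; X → a; S → TB X0; X0 → TB X; S → TA X1; X1 → S X2; X2 → TB X; X → TA X3; X3 → TB S; X → X X4; X4 → TB TA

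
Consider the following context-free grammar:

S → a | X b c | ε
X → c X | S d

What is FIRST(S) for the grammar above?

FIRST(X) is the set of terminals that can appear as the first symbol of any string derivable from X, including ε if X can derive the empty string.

We compute FIRST(S) using the standard algorithm.
FIRST(S) = {a, c, d, ε}
FIRST(X) = {a, c, d}
Therefore, FIRST(S) = {a, c, d, ε}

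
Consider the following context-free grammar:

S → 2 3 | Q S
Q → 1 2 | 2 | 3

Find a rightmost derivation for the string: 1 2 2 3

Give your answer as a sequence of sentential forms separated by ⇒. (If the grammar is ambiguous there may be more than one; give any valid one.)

S ⇒ Q S ⇒ Q 2 3 ⇒ 1 2 2 3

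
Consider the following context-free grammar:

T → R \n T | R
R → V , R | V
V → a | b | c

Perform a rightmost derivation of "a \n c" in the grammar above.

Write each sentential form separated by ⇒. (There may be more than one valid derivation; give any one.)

T ⇒ R \n T ⇒ R \n R ⇒ R \n V ⇒ R \n c ⇒ V \n c ⇒ a \n c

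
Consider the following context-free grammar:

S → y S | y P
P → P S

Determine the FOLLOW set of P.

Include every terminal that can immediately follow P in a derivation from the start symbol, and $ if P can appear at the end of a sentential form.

We compute FOLLOW(P) using the standard algorithm.
FOLLOW(S) starts with {$}.
FIRST(P) = {}
FIRST(S) = {y}
FOLLOW(P) = {$, y}
FOLLOW(S) = {$, y}
Therefore, FOLLOW(P) = {$, y}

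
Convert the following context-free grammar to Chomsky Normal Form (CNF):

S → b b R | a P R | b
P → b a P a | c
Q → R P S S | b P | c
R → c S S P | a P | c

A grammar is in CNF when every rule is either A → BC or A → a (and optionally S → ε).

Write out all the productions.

TB → b; TA → a; S → b; P → c; Q → c; TC → c; R → c; S → TB X0; X0 → TB R; S → TA X1; X1 → P R; P → TB X2; X2 → TA X3; X3 → P TA; Q → R X4; X4 → P X5; X5 → S S; Q → TB P; R → TC X6; X6 → S X7; X7 → S P; R → TA P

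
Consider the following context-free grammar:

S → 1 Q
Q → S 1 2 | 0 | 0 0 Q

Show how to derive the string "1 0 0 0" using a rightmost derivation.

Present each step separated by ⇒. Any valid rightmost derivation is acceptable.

S ⇒ 1 Q ⇒ 1 0 0 Q ⇒ 1 0 0 0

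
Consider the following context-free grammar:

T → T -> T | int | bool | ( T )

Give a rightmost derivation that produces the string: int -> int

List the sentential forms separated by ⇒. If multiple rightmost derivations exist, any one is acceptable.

T ⇒ T -> T ⇒ T -> int ⇒ int -> int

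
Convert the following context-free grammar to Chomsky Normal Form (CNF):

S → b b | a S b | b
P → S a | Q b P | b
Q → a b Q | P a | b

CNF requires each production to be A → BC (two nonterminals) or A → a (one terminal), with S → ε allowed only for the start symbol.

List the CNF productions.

TB → b; TA → a; S → b; P → b; Q → b; S → TB TB; S → TA X0; X0 → S TB; P → S TA; P → Q X1; X1 → TB P; Q → TA X2; X2 → TB Q; Q → P TA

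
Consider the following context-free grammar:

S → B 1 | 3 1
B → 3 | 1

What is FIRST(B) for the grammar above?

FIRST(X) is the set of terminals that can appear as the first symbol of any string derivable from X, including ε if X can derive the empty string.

We compute FIRST(B) using the standard algorithm.
FIRST(B) = {1, 3}
FIRST(S) = {1, 3}
Therefore, FIRST(B) = {1, 3}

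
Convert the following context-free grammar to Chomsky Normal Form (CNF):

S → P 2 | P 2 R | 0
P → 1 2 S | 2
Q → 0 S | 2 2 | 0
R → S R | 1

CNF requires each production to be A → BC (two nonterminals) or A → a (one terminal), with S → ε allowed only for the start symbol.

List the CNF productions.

T2 → 2; S → 0; T1 → 1; P → 2; T0 → 0; Q → 0; R → 1; S → P T2; S → P X0; X0 → T2 R; P → T1 X1; X1 → T2 S; Q → T0 S; Q → T2 T2; R → S R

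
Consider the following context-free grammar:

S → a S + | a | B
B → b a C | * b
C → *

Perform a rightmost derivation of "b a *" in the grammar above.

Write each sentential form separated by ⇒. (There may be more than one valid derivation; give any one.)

S ⇒ B ⇒ b a C ⇒ b a *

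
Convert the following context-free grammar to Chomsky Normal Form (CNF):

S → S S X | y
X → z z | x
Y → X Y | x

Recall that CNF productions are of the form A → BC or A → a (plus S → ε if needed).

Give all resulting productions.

S → y; TZ → z; X → x; Y → x; S → S X0; X0 → S X; X → TZ TZ; Y → X Y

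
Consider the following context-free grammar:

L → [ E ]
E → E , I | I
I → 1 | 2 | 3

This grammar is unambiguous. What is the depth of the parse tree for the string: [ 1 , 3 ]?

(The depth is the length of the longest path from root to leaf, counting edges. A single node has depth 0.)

4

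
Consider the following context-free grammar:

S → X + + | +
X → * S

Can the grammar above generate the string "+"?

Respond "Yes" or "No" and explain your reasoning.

Yes - a valid derivation exists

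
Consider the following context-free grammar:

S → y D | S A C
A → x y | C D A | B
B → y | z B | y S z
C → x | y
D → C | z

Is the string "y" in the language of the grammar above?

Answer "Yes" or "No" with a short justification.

No - no valid derivation exists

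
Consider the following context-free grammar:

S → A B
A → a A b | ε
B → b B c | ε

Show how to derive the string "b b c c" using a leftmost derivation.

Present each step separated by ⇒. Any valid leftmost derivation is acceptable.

S ⇒ A B ⇒ B ⇒ b B c ⇒ b b B c c ⇒ b b c c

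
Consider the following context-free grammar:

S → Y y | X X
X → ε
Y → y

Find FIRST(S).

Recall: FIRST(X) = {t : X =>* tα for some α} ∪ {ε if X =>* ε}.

We compute FIRST(S) using the standard algorithm.
FIRST(S) = {y, ε}
FIRST(X) = {ε}
FIRST(Y) = {y}
Therefore, FIRST(S) = {y, ε}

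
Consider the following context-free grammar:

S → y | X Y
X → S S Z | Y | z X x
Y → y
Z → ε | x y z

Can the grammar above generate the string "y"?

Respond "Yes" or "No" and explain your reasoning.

Yes - a valid derivation exists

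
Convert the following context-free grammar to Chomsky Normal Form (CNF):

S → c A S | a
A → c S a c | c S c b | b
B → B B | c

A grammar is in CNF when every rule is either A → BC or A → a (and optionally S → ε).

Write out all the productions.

TC → c; S → a; TA → a; TB → b; A → b; B → c; S → TC X0; X0 → A S; A → TC X1; X1 → S X2; X2 → TA TC; A → TC X3; X3 → S X4; X4 → TC TB; B → B B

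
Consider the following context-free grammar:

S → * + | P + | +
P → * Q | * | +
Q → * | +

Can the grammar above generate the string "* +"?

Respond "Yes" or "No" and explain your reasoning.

Yes - a valid derivation exists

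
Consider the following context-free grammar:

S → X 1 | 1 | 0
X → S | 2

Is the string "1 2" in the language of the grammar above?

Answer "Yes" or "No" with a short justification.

No - no valid derivation exists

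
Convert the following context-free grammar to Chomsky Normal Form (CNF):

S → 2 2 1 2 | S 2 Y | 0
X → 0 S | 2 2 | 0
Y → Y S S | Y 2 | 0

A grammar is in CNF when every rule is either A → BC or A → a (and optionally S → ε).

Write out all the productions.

T2 → 2; T1 → 1; S → 0; T0 → 0; X → 0; Y → 0; S → T2 X0; X0 → T2 X1; X1 → T1 T2; S → S X2; X2 → T2 Y; X → T0 S; X → T2 T2; Y → Y X3; X3 → S S; Y → Y T2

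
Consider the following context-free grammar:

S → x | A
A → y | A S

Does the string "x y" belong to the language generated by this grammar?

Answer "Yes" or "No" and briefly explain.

No - no valid derivation exists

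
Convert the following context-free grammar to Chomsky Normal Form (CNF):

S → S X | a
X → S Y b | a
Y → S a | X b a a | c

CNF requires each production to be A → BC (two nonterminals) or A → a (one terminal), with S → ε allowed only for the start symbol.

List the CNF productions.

S → a; TB → b; X → a; TA → a; Y → c; S → S X; X → S X0; X0 → Y TB; Y → S TA; Y → X X1; X1 → TB X2; X2 → TA TA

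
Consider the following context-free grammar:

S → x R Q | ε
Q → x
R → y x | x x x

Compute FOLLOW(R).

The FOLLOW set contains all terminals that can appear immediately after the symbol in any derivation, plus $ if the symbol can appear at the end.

We compute FOLLOW(R) using the standard algorithm.
FOLLOW(S) starts with {$}.
FIRST(Q) = {x}
FIRST(R) = {x, y}
FIRST(S) = {x, ε}
FOLLOW(Q) = {$}
FOLLOW(R) = {x}
FOLLOW(S) = {$}
Therefore, FOLLOW(R) = {x}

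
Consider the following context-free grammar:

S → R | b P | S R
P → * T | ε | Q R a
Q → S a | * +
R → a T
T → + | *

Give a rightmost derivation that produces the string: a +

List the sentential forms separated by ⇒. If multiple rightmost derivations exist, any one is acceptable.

S ⇒ R ⇒ a T ⇒ a +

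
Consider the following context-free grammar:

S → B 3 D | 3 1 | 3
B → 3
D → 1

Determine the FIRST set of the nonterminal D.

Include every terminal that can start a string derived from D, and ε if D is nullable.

We compute FIRST(D) using the standard algorithm.
FIRST(B) = {3}
FIRST(D) = {1}
FIRST(S) = {3}
Therefore, FIRST(D) = {1}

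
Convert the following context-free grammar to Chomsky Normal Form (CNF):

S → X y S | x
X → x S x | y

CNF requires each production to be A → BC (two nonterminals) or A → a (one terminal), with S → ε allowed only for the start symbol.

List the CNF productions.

TY → y; S → x; TX → x; X → y; S → X X0; X0 → TY S; X → TX X1; X1 → S TX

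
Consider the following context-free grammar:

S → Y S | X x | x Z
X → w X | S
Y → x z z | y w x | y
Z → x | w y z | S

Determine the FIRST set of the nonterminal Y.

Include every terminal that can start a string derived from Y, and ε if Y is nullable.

We compute FIRST(Y) using the standard algorithm.
FIRST(S) = {w, x, y}
FIRST(X) = {w, x, y}
FIRST(Y) = {x, y}
FIRST(Z) = {w, x, y}
Therefore, FIRST(Y) = {x, y}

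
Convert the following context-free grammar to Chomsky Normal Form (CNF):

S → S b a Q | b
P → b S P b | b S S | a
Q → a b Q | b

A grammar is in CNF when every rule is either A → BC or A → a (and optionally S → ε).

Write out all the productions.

TB → b; TA → a; S → b; P → a; Q → b; S → S X0; X0 → TB X1; X1 → TA Q; P → TB X2; X2 → S X3; X3 → P TB; P → TB X4; X4 → S S; Q → TA X5; X5 → TB Q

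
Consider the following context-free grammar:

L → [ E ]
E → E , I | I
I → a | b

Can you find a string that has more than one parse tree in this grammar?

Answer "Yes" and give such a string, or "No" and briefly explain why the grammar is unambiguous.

No - the grammar is unambiguous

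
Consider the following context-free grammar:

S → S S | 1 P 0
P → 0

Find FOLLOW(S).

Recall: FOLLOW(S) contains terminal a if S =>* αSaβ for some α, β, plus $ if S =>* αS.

We compute FOLLOW(S) using the standard algorithm.
FOLLOW(S) starts with {$}.
FIRST(P) = {0}
FIRST(S) = {1}
FOLLOW(P) = {0}
FOLLOW(S) = {$, 1}
Therefore, FOLLOW(S) = {$, 1}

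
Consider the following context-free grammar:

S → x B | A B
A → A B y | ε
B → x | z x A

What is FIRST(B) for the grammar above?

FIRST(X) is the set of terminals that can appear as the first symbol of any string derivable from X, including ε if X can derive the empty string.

We compute FIRST(B) using the standard algorithm.
FIRST(A) = {x, z, ε}
FIRST(B) = {x, z}
FIRST(S) = {x, z}
Therefore, FIRST(B) = {x, z}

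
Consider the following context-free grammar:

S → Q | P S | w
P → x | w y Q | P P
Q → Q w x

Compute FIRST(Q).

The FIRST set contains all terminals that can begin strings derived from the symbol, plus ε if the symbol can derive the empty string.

We compute FIRST(Q) using the standard algorithm.
FIRST(P) = {w, x}
FIRST(Q) = {}
FIRST(S) = {w, x}
Therefore, FIRST(Q) = {}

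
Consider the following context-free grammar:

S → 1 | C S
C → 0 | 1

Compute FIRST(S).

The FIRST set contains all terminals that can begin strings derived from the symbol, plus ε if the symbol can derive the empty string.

We compute FIRST(S) using the standard algorithm.
FIRST(C) = {0, 1}
FIRST(S) = {0, 1}
Therefore, FIRST(S) = {0, 1}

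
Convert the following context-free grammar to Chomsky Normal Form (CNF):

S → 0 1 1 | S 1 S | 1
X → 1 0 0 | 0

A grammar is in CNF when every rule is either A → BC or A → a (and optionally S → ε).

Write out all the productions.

T0 → 0; T1 → 1; S → 1; X → 0; S → T0 X0; X0 → T1 T1; S → S X1; X1 → T1 S; X → T1 X2; X2 → T0 T0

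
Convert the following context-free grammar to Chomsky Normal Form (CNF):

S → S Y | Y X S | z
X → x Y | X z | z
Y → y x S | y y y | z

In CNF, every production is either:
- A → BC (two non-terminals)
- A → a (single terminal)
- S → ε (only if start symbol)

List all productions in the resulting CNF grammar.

S → z; TX → x; TZ → z; X → z; TY → y; Y → z; S → S Y; S → Y X0; X0 → X S; X → TX Y; X → X TZ; Y → TY X1; X1 → TX S; Y → TY X2; X2 → TY TY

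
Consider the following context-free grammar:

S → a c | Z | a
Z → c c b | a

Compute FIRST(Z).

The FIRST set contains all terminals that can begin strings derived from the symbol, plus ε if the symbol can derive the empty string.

We compute FIRST(Z) using the standard algorithm.
FIRST(S) = {a, c}
FIRST(Z) = {a, c}
Therefore, FIRST(Z) = {a, c}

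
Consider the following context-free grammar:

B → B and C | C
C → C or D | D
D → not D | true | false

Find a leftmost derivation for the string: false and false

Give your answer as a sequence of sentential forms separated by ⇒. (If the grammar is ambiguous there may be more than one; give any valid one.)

B ⇒ B and C ⇒ C and C ⇒ D and C ⇒ false and C ⇒ false and D ⇒ false and false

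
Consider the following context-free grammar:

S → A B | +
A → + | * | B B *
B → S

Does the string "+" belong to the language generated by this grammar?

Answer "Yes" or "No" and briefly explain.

Yes - a valid derivation exists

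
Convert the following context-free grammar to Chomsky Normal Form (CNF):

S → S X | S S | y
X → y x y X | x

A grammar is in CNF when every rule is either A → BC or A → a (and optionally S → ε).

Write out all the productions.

S → y; TY → y; TX → x; X → x; S → S X; S → S S; X → TY X0; X0 → TX X1; X1 → TY X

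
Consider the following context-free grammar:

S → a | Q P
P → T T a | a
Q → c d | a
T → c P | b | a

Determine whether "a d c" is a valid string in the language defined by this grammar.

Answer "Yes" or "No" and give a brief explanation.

No - no valid derivation exists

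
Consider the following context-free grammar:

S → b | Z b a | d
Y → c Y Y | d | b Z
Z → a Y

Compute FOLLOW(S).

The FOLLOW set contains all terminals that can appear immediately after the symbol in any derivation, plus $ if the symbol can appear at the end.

We compute FOLLOW(S) using the standard algorithm.
FOLLOW(S) starts with {$}.
FIRST(S) = {a, b, d}
FIRST(Y) = {b, c, d}
FIRST(Z) = {a}
FOLLOW(S) = {$}
FOLLOW(Y) = {b, c, d}
FOLLOW(Z) = {b, c, d}
Therefore, FOLLOW(S) = {$}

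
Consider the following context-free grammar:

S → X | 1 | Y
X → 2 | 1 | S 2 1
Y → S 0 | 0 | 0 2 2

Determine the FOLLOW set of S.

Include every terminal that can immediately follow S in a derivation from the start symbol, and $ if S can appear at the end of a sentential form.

We compute FOLLOW(S) using the standard algorithm.
FOLLOW(S) starts with {$}.
FIRST(S) = {0, 1, 2}
FIRST(X) = {0, 1, 2}
FIRST(Y) = {0, 1, 2}
FOLLOW(S) = {$, 0, 2}
FOLLOW(X) = {$, 0, 2}
FOLLOW(Y) = {$, 0, 2}
Therefore, FOLLOW(S) = {$, 0, 2}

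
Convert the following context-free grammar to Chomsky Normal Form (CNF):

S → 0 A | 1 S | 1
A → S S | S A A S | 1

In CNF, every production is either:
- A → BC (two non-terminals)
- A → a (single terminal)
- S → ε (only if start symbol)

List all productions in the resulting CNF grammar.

T0 → 0; T1 → 1; S → 1; A → 1; S → T0 A; S → T1 S; A → S S; A → S X0; X0 → A X1; X1 → A S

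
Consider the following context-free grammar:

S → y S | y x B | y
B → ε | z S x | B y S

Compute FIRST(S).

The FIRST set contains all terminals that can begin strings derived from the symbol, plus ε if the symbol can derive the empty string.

We compute FIRST(S) using the standard algorithm.
FIRST(B) = {y, z, ε}
FIRST(S) = {y}
Therefore, FIRST(S) = {y}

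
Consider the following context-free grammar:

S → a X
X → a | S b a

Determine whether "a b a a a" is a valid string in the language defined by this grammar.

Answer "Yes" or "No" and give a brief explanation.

No - no valid derivation exists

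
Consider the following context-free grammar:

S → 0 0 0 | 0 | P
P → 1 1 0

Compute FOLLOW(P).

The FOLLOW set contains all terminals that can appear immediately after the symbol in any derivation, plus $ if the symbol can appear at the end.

We compute FOLLOW(P) using the standard algorithm.
FOLLOW(S) starts with {$}.
FIRST(P) = {1}
FIRST(S) = {0, 1}
FOLLOW(P) = {$}
FOLLOW(S) = {$}
Therefore, FOLLOW(P) = {$}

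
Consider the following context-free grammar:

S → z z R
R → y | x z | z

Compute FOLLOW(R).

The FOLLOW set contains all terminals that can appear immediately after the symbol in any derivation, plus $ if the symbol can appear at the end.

We compute FOLLOW(R) using the standard algorithm.
FOLLOW(S) starts with {$}.
FIRST(R) = {x, y, z}
FIRST(S) = {z}
FOLLOW(R) = {$}
FOLLOW(S) = {$}
Therefore, FOLLOW(R) = {$}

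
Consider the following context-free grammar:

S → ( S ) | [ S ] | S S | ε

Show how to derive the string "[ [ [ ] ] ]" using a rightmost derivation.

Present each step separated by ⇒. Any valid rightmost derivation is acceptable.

S ⇒ [ S ] ⇒ [ [ S ] ] ⇒ [ [ [ S ] ] ] ⇒ [ [ [ ] ] ]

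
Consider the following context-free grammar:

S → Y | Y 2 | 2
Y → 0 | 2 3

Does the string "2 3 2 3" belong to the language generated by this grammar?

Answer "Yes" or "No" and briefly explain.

No - no valid derivation exists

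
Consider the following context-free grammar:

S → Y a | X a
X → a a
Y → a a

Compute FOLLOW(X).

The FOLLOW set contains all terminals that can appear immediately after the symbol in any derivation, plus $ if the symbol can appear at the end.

We compute FOLLOW(X) using the standard algorithm.
FOLLOW(S) starts with {$}.
FIRST(S) = {a}
FIRST(X) = {a}
FIRST(Y) = {a}
FOLLOW(S) = {$}
FOLLOW(X) = {a}
FOLLOW(Y) = {a}
Therefore, FOLLOW(X) = {a}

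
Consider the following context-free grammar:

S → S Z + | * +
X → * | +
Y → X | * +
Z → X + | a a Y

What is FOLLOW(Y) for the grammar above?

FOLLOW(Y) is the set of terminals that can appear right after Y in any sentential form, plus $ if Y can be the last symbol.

We compute FOLLOW(Y) using the standard algorithm.
FOLLOW(S) starts with {$}.
FIRST(S) = {*}
FIRST(X) = {*, +}
FIRST(Y) = {*, +}
FIRST(Z) = {*, +, a}
FOLLOW(S) = {$, *, +, a}
FOLLOW(X) = {+}
FOLLOW(Y) = {+}
FOLLOW(Z) = {+}
Therefore, FOLLOW(Y) = {+}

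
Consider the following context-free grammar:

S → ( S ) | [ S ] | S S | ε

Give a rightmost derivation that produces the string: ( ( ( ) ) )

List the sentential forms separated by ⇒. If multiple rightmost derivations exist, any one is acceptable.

S ⇒ ( S ) ⇒ ( ( S ) ) ⇒ ( ( ( S ) ) ) ⇒ ( ( ( ) ) )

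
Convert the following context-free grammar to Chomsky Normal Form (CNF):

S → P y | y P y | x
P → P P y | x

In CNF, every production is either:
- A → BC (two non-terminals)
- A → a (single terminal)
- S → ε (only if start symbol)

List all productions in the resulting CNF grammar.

TY → y; S → x; P → x; S → P TY; S → TY X0; X0 → P TY; P → P X1; X1 → P TY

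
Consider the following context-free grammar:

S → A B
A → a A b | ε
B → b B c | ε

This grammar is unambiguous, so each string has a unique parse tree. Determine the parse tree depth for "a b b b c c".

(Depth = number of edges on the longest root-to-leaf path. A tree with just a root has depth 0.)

4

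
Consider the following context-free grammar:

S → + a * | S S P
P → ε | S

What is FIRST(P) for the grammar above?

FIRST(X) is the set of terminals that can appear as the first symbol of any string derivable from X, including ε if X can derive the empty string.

We compute FIRST(P) using the standard algorithm.
FIRST(P) = {+, ε}
FIRST(S) = {+}
Therefore, FIRST(P) = {+, ε}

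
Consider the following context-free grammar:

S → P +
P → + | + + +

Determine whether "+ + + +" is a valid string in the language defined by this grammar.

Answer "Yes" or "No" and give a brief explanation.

Yes - a valid derivation exists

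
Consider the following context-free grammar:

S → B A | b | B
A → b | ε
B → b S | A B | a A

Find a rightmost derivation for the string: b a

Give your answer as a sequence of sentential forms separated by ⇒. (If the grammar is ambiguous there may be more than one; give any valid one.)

S ⇒ B ⇒ b S ⇒ b B ⇒ b a A ⇒ b a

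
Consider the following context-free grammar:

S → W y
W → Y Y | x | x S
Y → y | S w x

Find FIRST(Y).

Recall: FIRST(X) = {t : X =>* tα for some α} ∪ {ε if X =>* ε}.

We compute FIRST(Y) using the standard algorithm.
FIRST(S) = {x, y}
FIRST(W) = {x, y}
FIRST(Y) = {x, y}
Therefore, FIRST(Y) = {x, y}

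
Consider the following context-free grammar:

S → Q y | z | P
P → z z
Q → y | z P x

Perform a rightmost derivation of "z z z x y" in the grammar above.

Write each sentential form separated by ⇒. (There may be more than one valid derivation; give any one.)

S ⇒ Q y ⇒ z P x y ⇒ z z z x y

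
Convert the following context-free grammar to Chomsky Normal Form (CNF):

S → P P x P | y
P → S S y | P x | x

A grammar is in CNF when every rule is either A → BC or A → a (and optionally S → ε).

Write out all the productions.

TX → x; S → y; TY → y; P → x; S → P X0; X0 → P X1; X1 → TX P; P → S X2; X2 → S TY; P → P TX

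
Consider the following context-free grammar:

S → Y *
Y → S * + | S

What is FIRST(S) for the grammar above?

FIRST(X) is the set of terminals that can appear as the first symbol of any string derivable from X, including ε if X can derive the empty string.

We compute FIRST(S) using the standard algorithm.
FIRST(S) = {}
FIRST(Y) = {}
Therefore, FIRST(S) = {}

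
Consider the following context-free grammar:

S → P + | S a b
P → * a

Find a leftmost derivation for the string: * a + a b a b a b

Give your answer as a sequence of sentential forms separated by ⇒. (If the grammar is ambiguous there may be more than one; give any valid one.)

S ⇒ S a b ⇒ S a b a b ⇒ S a b a b a b ⇒ P + a b a b a b ⇒ * a + a b a b a b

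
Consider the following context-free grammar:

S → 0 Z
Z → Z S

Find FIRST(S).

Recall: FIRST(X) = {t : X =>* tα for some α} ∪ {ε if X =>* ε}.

We compute FIRST(S) using the standard algorithm.
FIRST(S) = {0}
FIRST(Z) = {}
Therefore, FIRST(S) = {0}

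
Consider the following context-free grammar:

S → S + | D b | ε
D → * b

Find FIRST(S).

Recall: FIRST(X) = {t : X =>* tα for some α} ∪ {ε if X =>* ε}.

We compute FIRST(S) using the standard algorithm.
FIRST(D) = {*}
FIRST(S) = {*, +, ε}
Therefore, FIRST(S) = {*, +, ε}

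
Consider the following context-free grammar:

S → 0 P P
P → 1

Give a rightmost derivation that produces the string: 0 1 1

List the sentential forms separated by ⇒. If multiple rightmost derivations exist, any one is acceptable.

S ⇒ 0 P P ⇒ 0 P 1 ⇒ 0 1 1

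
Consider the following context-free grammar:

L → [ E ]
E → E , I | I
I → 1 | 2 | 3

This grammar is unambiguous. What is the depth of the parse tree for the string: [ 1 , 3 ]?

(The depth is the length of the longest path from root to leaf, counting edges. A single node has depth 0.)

4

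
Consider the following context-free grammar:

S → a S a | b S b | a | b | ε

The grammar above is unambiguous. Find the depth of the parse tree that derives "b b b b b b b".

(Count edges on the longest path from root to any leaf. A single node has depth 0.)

4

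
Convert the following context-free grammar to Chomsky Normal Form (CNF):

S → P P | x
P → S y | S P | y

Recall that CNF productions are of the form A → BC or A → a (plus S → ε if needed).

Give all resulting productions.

S → x; TY → y; P → y; S → P P; P → S TY; P → S P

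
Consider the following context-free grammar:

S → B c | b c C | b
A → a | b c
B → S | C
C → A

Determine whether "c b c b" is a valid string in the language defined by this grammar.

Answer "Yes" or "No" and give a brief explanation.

No - no valid derivation exists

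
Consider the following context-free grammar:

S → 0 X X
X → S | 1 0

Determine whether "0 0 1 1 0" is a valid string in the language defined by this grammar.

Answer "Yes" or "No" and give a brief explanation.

No - no valid derivation exists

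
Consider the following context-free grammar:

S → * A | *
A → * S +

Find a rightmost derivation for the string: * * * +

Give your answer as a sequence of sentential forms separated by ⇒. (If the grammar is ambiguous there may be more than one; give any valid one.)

S ⇒ * A ⇒ * * S + ⇒ * * * +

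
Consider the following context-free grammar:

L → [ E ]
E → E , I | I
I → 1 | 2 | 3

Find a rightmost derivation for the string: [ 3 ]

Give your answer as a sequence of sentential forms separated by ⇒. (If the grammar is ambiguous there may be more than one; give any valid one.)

L ⇒ [ E ] ⇒ [ I ] ⇒ [ 3 ]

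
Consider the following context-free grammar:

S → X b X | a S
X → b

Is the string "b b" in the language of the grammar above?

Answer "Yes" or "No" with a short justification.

No - no valid derivation exists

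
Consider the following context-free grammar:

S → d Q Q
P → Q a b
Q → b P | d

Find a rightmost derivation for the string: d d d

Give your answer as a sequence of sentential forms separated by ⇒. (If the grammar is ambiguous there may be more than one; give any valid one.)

S ⇒ d Q Q ⇒ d Q d ⇒ d d d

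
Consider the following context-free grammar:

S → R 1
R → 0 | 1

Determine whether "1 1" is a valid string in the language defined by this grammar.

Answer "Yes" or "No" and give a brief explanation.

Yes - a valid derivation exists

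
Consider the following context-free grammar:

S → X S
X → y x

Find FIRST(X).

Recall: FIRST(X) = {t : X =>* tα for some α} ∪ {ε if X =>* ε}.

We compute FIRST(X) using the standard algorithm.
FIRST(S) = {y}
FIRST(X) = {y}
Therefore, FIRST(X) = {y}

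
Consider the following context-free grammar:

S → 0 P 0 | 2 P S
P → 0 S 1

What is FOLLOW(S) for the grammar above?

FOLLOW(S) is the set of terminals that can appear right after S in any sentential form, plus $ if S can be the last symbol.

We compute FOLLOW(S) using the standard algorithm.
FOLLOW(S) starts with {$}.
FIRST(P) = {0}
FIRST(S) = {0, 2}
FOLLOW(P) = {0, 2}
FOLLOW(S) = {$, 1}
Therefore, FOLLOW(S) = {$, 1}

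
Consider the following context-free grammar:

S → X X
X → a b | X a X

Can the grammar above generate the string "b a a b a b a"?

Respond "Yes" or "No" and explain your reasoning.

No - no valid derivation exists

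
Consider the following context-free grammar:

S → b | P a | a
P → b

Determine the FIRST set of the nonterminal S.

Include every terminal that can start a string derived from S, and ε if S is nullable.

We compute FIRST(S) using the standard algorithm.
FIRST(P) = {b}
FIRST(S) = {a, b}
Therefore, FIRST(S) = {a, b}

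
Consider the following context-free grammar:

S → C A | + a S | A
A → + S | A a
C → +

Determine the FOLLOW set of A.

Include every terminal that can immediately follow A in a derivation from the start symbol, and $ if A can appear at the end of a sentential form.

We compute FOLLOW(A) using the standard algorithm.
FOLLOW(S) starts with {$}.
FIRST(A) = {+}
FIRST(C) = {+}
FIRST(S) = {+}
FOLLOW(A) = {$, a}
FOLLOW(C) = {+}
FOLLOW(S) = {$, a}
Therefore, FOLLOW(A) = {$, a}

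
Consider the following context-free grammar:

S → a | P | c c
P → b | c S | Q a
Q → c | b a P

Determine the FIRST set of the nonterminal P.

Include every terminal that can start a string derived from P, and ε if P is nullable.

We compute FIRST(P) using the standard algorithm.
FIRST(P) = {b, c}
FIRST(Q) = {b, c}
FIRST(S) = {a, b, c}
Therefore, FIRST(P) = {b, c}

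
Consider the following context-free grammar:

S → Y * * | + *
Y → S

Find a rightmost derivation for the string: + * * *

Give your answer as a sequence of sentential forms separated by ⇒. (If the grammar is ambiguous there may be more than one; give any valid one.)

S ⇒ Y * * ⇒ S * * ⇒ + * * *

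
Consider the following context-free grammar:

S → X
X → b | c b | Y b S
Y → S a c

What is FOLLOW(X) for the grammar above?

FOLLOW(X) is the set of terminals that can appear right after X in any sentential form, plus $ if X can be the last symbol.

We compute FOLLOW(X) using the standard algorithm.
FOLLOW(S) starts with {$}.
FIRST(S) = {b, c}
FIRST(X) = {b, c}
FIRST(Y) = {b, c}
FOLLOW(S) = {$, a}
FOLLOW(X) = {$, a}
FOLLOW(Y) = {b}
Therefore, FOLLOW(X) = {$, a}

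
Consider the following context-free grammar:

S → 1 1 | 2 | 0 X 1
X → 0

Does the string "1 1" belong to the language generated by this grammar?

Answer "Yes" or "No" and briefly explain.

Yes - a valid derivation exists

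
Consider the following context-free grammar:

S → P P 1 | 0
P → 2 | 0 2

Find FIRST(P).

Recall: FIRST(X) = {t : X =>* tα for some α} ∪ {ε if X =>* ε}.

We compute FIRST(P) using the standard algorithm.
FIRST(P) = {0, 2}
FIRST(S) = {0, 2}
Therefore, FIRST(P) = {0, 2}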